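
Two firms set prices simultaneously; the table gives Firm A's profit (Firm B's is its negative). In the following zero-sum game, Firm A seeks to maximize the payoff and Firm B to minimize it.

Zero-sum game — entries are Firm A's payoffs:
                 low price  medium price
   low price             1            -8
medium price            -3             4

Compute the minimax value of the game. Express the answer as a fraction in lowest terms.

Row minima are -8 and -3, so Firm A's maximin is -3; column maxima are 1 and 4, so Firm B's minimax is 1. These differ, so the equilibrium is in mixed strategies.
Let Firm A play low price with probability p. Firm B is indifferent when p − 3(1−p) = −8p + 4(1−p), giving p = 7/16.
Let Firm B play low price with probability q. Firm A is indifferent when q − 8(1−q) = −3q + 4(1−q), giving q = 3/4.
The value is 1·(3/4) + (-8)·(1/4) = -5/4.

-5/4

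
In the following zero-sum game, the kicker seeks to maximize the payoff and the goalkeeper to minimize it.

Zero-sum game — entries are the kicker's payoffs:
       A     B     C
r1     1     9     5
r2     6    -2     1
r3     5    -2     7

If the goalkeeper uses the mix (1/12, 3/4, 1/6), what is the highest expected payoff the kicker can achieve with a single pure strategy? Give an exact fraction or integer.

r1: (1)·(1/12) + (9)·(3/4) + (5)·(1/6) = 23/3.
r2: (6)·(1/12) + (-2)·(3/4) + (1)·(1/6) = -5/6.
r3: (5)·(1/12) + (-2)·(3/4) + (7)·(1/6) = 1/12.
The best pure response is r1 with expected payoff 23/3.

23/3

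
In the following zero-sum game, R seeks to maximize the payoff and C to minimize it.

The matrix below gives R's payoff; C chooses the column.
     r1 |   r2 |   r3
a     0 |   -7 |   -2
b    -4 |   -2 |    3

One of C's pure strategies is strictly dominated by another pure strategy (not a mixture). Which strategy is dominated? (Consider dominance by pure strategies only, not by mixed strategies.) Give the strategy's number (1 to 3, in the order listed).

3

C prefers columns that give R less. Compare r3 with r2: -7 < -2, -2 < 3.
So r2 strictly dominates r3 for C; r3 is strictly dominated.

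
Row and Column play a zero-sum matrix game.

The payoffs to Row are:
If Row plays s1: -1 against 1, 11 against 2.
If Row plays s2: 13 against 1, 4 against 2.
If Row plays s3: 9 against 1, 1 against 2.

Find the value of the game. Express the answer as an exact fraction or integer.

Row s3 is strictly dominated by row s2, so Row never plays it.
The remaining 2×2 game on (s1, s2) × (1, 2) has no saddle point. Let Row play s1 with probability p; indifference gives −p + 13(1−p) = 11p + 4(1−p), so p = 3/7.
Similarly Column's optimal q on 1 is 1/3, and the value is -1·(1/3) + (11)·(2/3) = 7.

7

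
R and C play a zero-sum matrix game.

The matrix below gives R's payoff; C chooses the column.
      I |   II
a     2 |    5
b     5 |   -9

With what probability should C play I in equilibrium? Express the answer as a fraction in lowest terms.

Row minima are 2 and -9, so R's maximin is 2; column maxima are 5 and 5, so C's minimax is 5. These differ, so the equilibrium is in mixed strategies.
Let C play I with probability q. R is indifferent when 2q + 5(1−q) = 5q − 9(1−q), giving q = 14/17.

14/17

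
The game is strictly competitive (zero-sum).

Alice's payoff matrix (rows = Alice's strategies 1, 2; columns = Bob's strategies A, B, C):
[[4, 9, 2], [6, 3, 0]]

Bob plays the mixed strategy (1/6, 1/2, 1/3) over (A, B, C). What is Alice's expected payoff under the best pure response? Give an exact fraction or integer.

1: (4)·(1/6) + (9)·(1/2) + (2)·(1/3) = 35/6.
2: (6)·(1/6) + (3)·(1/2) + (0)·(1/3) = 5/2.
The best pure response is 1 with expected payoff 35/6.

35/6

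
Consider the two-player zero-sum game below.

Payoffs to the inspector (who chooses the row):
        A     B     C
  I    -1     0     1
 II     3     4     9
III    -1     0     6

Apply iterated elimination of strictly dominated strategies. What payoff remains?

3

Row I is strictly dominated by row II (3>-1, 4>0, 9>1); eliminate I.
Row III is strictly dominated by row II (3>-1, 4>0, 9>6); eliminate III.
Column B is strictly dominated by A for the inspectee (3<4); eliminate B.
Column C is strictly dominated by A for the inspectee (3<9); eliminate C.
Only (II, A) remains, with payoff 3.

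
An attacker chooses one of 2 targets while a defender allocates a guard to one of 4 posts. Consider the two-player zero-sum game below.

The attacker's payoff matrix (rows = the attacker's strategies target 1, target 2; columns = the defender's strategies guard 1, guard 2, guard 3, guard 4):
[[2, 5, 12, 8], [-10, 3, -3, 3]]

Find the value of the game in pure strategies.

2

Row minima: 2, -10 → the attacker's maximin is 2.
Column maxima: 2, 5, 12, 8 → the defender's minimax is 2.
They coincide at (target 1, guard 1), so the value is 2.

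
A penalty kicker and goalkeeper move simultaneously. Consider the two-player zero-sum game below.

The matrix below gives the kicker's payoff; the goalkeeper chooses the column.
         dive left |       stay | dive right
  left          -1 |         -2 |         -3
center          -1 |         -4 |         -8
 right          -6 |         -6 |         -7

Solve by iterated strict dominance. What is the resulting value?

-3

Column stay is strictly dominated by dive right for the goalkeeper (-3<-2, -8<-4, -7<-6); eliminate stay.
Row right is strictly dominated by row left (-1>-6, -3>-7); eliminate right.
Column dive left is strictly dominated by dive right for the goalkeeper (-3<-1, -8<-1); eliminate dive left.
Row center is strictly dominated by row left (-3>-8); eliminate center.
Only (left, dive right) remains, with payoff -3.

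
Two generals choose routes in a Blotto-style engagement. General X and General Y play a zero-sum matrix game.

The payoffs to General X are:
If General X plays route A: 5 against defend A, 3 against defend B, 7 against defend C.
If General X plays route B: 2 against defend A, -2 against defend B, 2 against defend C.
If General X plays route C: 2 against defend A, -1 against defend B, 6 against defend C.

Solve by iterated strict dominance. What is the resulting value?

3

Column defend C is strictly dominated by defend B for General Y (3<7, -2<2, -1<6); eliminate defend C.
Row route C is strictly dominated by row route A (5>2, 3>-1); eliminate route C.
Row route B is strictly dominated by row route A (5>2, 3>-2); eliminate route B.
Column defend A is strictly dominated by defend B for General Y (3<5); eliminate defend A.
Only (route A, defend B) remains, with payoff 3.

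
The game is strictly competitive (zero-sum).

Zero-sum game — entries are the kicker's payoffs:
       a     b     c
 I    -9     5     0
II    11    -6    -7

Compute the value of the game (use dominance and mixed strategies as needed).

Column b is strictly dominated by c for the goalkeeper (it gives the kicker more in every row).
The remaining 2×2 game on (I, II) × (a, c) has no saddle point. Let the kicker play I with probability p; indifference gives −9p + 11(1−p) = −7(1−p), so p = 2/3.
Similarly the goalkeeper's optimal q on a is 7/27, and the value is -9·(7/27) + (0)·(20/27) = -7/3.

-7/3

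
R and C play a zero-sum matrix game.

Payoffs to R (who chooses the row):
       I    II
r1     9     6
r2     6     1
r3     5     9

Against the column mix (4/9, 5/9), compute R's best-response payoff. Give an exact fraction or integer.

r1: (9)·(4/9) + (6)·(5/9) = 22/3.
r2: (6)·(4/9) + (1)·(5/9) = 29/9.
r3: (5)·(4/9) + (9)·(5/9) = 65/9.
The best pure response is r1 with expected payoff 22/3.

22/3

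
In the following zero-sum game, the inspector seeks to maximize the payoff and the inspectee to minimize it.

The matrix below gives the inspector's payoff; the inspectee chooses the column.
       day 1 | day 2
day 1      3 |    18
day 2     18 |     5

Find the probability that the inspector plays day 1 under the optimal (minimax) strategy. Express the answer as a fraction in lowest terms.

Row minima are 3 and 5, so the inspector's maximin is 5; column maxima are 18 and 18, so the inspectee's minimax is 18. These differ, so the equilibrium is in mixed strategies.
Let the inspector play day 1 with probability p. The inspectee is indifferent when 3p + 18(1−p) = 18p + 5(1−p), giving p = 13/28.

13/28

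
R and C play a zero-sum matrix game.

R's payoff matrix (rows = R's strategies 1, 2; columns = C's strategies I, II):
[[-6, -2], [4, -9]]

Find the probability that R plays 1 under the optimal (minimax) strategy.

Row minima are -6 and -9, so R's maximin is -6; column maxima are 4 and -2, so C's minimax is -2. These differ, so the equilibrium is in mixed strategies.
Let R play 1 with probability p. C is indifferent when −6p + 4(1−p) = −2p − 9(1−p), giving p = 13/17.

13/17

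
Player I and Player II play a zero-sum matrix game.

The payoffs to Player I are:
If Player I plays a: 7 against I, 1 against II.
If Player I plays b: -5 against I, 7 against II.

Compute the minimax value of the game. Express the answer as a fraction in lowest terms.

3

Row minima are 1 and -5, so Player I's maximin is 1; column maxima are 7 and 7, so Player II's minimax is 7. These differ, so the equilibrium is in mixed strategies.
Let Player I play a with probability p. Player II is indifferent when 7p − 5(1−p) = p + 7(1−p), giving p = 2/3.
Let Player II play I with probability q. Player I is indifferent when 7q + (1−q) = −5q + 7(1−q), giving q = 1/3.
The value is 7·(1/3) + (1)·(2/3) = 3.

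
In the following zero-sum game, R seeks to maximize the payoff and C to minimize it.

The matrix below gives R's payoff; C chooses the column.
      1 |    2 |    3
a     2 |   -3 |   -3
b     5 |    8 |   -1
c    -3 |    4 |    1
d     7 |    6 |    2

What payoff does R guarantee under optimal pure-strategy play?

2

Row minima: -3, -1, -3, 2 → R's maximin is 2.
Column maxima: 7, 8, 2 → C's minimax is 2.
They coincide at (d, 3), so the value is 2.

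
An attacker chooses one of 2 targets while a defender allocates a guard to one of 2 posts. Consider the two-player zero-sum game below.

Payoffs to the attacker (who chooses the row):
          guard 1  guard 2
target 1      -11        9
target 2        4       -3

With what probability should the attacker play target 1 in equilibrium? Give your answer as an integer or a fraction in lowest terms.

7/27

Row minima are -11 and -3, so the attacker's maximin is -3; column maxima are 4 and 9, so the defender's minimax is 4. These differ, so the equilibrium is in mixed strategies.
Let the attacker play target 1 with probability p. The defender is indifferent when −11p + 4(1−p) = 9p − 3(1−p), giving p = 7/27.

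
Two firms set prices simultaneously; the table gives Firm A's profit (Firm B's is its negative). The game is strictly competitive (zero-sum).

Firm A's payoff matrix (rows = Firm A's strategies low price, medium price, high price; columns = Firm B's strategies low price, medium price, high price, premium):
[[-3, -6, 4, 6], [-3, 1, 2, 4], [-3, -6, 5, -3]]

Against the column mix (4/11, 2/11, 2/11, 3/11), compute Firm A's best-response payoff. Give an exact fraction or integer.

6/11

low price: (-3)·(4/11) + (-6)·(2/11) + (4)·(2/11) + (6)·(3/11) = 2/11.
medium price: (-3)·(4/11) + (1)·(2/11) + (2)·(2/11) + (4)·(3/11) = 6/11.
high price: (-3)·(4/11) + (-6)·(2/11) + (5)·(2/11) + (-3)·(3/11) = -23/11.
The best pure response is medium price with expected payoff 6/11.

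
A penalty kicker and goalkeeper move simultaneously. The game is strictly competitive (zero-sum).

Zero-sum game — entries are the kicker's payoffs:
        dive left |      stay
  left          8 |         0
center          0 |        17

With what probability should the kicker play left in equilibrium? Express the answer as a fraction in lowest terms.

17/25

Row minima are 0 and 0, so the kicker's maximin is 0; column maxima are 8 and 17, so the goalkeeper's minimax is 8. These differ, so the equilibrium is in mixed strategies.
Let the kicker play left with probability p. The goalkeeper is indifferent when 8p = 17(1−p), giving p = 17/25.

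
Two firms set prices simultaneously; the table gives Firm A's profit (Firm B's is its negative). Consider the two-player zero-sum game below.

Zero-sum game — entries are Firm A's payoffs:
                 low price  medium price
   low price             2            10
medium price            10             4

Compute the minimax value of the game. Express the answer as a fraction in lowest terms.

46/7

Row minima are 2 and 4, so Firm A's maximin is 4; column maxima are 10 and 10, so Firm B's minimax is 10. These differ, so the equilibrium is in mixed strategies.
Let Firm A play low price with probability p. Firm B is indifferent when 2p + 10(1−p) = 10p + 4(1−p), giving p = 3/7.
Let Firm B play low price with probability q. Firm A is indifferent when 2q + 10(1−q) = 10q + 4(1−q), giving q = 3/7.
The value is 2·(3/7) + (10)·(4/7) = 46/7.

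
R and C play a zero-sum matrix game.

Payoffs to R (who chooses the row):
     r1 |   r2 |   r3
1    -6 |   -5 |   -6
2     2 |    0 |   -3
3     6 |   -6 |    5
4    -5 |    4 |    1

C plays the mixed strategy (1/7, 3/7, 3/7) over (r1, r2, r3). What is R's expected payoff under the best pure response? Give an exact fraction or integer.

10/7

1: (-6)·(1/7) + (-5)·(3/7) + (-6)·(3/7) = -39/7.
2: (2)·(1/7) + (0)·(3/7) + (-3)·(3/7) = -1.
3: (6)·(1/7) + (-6)·(3/7) + (5)·(3/7) = 3/7.
4: (-5)·(1/7) + (4)·(3/7) + (1)·(3/7) = 10/7.
The best pure response is 4 with expected payoff 10/7.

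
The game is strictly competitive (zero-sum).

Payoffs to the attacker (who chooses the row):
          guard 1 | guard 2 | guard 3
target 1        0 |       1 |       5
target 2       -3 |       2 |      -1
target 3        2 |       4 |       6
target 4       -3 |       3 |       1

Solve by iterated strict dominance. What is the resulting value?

Row target 2 is strictly dominated by row target 3 (2>-3, 4>2, 6>-1); eliminate target 2.
Column guard 2 is strictly dominated by guard 1 for the defender (0<1, 2<4, -3<3); eliminate guard 2.
Row target 1 is strictly dominated by row target 3 (2>0, 6>5); eliminate target 1.
Column guard 3 is strictly dominated by guard 1 for the defender (2<6, -3<1); eliminate guard 3.
Row target 4 is strictly dominated by row target 3 (2>-3); eliminate target 4.
Only (target 3, guard 1) remains, with payoff 2.

2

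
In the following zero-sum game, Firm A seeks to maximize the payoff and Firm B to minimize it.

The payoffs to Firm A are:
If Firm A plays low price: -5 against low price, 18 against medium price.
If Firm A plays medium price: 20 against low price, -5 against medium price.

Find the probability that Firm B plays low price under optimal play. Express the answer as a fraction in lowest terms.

Row minima are -5 and -5, so Firm A's maximin is -5; column maxima are 20 and 18, so Firm B's minimax is 18. These differ, so the equilibrium is in mixed strategies.
Let Firm B play low price with probability q. Firm A is indifferent when −5q + 18(1−q) = 20q − 5(1−q), giving q = 23/48.

23/48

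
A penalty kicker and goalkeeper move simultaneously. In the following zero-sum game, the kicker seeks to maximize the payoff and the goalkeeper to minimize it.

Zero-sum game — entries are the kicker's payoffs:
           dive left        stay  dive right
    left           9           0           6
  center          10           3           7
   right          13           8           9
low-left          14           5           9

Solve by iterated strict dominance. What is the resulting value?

8

Row left is strictly dominated by row center (10>9, 3>0, 7>6); eliminate left.
Column dive right is strictly dominated by stay for the goalkeeper (3<7, 8<9, 5<9); eliminate dive right.
Column dive left is strictly dominated by stay for the goalkeeper (3<10, 8<13, 5<14); eliminate dive left.
Row center is strictly dominated by row right (8>3); eliminate center.
Row low-left is strictly dominated by row right (8>5); eliminate low-left.
Only (right, stay) remains, with payoff 8.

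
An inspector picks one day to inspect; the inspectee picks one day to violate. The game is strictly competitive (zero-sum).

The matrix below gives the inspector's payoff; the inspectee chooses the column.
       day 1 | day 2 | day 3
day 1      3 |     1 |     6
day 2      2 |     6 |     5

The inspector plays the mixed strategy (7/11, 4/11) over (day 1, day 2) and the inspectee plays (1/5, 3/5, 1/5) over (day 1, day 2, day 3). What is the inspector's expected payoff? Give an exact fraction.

184/55

Against (1/5, 3/5, 1/5), each row's expected payoff is day 1: 12/5; day 2: 5.
Taking the (7/11, 4/11)-weighted average: (7/11)·(12/5) + (4/11)·(5) = 184/55.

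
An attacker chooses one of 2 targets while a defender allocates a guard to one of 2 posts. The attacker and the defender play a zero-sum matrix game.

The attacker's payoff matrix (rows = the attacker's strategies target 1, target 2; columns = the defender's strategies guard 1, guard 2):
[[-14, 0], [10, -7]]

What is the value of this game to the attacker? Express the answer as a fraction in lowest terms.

-98/31

Row minima are -14 and -7, so the attacker's maximin is -7; column maxima are 10 and 0, so the defender's minimax is 0. These differ, so the equilibrium is in mixed strategies.
Let the attacker play target 1 with probability p. The defender is indifferent when −14p + 10(1−p) = −7(1−p), giving p = 17/31.
Let the defender play guard 1 with probability q. The attacker is indifferent when −14q = 10q − 7(1−q), giving q = 7/31.
The value is -14·(7/31) + (0)·(24/31) = -98/31.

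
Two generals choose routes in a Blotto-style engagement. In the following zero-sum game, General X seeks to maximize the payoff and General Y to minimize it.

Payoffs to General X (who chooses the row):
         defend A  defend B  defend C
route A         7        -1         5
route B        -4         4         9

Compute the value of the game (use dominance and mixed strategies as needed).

Column defend C is strictly dominated by defend B for General Y (it gives General X more in every row).
The remaining 2×2 game on (route A, route B) × (defend A, defend B) has no saddle point. Let General X play route A with probability p; indifference gives 7p − 4(1−p) = −p + 4(1−p), so p = 1/2.
Similarly General Y's optimal q on defend A is 5/16, and the value is 7·(5/16) + (-1)·(11/16) = 3/2.

3/2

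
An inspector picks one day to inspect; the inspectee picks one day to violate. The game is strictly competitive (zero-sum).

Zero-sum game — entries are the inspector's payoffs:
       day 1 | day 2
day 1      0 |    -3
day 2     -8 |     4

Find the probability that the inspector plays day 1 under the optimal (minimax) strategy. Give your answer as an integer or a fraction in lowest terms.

Row minima are -3 and -8, so the inspector's maximin is -3; column maxima are 0 and 4, so the inspectee's minimax is 0. These differ, so the equilibrium is in mixed strategies.
Let the inspector play day 1 with probability p. The inspectee is indifferent when −8(1−p) = −3p + 4(1−p), giving p = 4/5.

4/5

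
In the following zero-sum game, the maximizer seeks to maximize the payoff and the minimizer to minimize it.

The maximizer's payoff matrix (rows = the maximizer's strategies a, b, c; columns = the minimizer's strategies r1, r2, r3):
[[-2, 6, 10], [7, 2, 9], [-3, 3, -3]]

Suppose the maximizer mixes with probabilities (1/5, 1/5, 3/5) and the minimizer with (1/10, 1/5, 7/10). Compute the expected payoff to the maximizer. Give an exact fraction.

2

Against (1/10, 1/5, 7/10), each row's expected payoff is a: 8; b: 37/5; c: -9/5.
Taking the (1/5, 1/5, 3/5)-weighted average: (1/5)·(8) + (1/5)·(37/5) + (3/5)·(-9/5) = 2.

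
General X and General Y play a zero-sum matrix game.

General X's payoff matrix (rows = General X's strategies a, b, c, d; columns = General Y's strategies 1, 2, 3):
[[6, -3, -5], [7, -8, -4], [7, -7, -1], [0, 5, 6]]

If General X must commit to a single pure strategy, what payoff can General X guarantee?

The worst-case payoff for each row is a: -5, b: -8, c: -7, d: 0.
The best of these is 0.

0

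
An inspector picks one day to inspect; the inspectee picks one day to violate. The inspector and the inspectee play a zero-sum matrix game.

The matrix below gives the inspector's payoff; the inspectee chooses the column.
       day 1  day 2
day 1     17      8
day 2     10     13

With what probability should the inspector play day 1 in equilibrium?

1/4

Row minima are 8 and 10, so the inspector's maximin is 10; column maxima are 17 and 13, so the inspectee's minimax is 13. These differ, so the equilibrium is in mixed strategies.
Let the inspector play day 1 with probability p. The inspectee is indifferent when 17p + 10(1−p) = 8p + 13(1−p), giving p = 1/4.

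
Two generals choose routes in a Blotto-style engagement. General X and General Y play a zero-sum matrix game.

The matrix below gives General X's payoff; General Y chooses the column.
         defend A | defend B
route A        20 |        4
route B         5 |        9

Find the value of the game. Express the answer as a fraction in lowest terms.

8

Row minima are 4 and 5, so General X's maximin is 5; column maxima are 20 and 9, so General Y's minimax is 9. These differ, so the equilibrium is in mixed strategies.
Let General X play route A with probability p. General Y is indifferent when 20p + 5(1−p) = 4p + 9(1−p), giving p = 1/5.
Let General Y play defend A with probability q. General X is indifferent when 20q + 4(1−q) = 5q + 9(1−q), giving q = 1/4.
The value is 20·(1/4) + (4)·(3/4) = 8.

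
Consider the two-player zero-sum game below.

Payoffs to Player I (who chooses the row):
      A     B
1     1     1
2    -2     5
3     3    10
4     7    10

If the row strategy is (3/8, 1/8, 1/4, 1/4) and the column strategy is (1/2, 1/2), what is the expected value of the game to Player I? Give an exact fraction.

Against (1/2, 1/2), each row's expected payoff is 1: 1; 2: 3/2; 3: 13/2; 4: 17/2.
Taking the (3/8, 1/8, 1/4, 1/4)-weighted average: (3/8)·(1) + (1/8)·(3/2) + (1/4)·(13/2) + (1/4)·(17/2) = 69/16.

69/16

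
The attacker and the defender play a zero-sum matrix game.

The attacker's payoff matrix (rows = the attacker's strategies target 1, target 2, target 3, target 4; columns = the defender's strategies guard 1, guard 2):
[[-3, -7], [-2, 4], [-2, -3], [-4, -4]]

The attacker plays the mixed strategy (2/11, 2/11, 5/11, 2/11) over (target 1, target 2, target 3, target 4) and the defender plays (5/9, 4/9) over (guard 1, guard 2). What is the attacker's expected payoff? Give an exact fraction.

Against (5/9, 4/9), each row's expected payoff is target 1: -43/9; target 2: 2/3; target 3: -22/9; target 4: -4.
Taking the (2/11, 2/11, 5/11, 2/11)-weighted average: (2/11)·(-43/9) + (2/11)·(2/3) + (5/11)·(-22/9) + (2/11)·(-4) = -256/99.

-256/99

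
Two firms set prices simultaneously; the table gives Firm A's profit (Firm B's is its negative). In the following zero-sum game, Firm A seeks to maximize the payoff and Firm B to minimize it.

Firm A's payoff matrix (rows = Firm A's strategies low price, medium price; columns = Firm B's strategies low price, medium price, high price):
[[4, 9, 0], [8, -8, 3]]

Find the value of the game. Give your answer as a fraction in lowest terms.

27/20

Column low price is strictly dominated by high price for Firm B (it gives Firm A more in every row).
The remaining 2×2 game on (low price, medium price) × (medium price, high price) has no saddle point. Let Firm A play low price with probability p; indifference gives 9p − 8(1−p) = 3(1−p), so p = 11/20.
Similarly Firm B's optimal q on medium price is 3/20, and the value is 9·(3/20) + (0)·(17/20) = 27/20.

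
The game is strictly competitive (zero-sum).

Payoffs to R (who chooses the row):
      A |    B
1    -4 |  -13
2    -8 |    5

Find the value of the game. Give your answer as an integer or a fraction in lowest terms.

-62/11

Row minima are -13 and -8, so R's maximin is -8; column maxima are -4 and 5, so C's minimax is -4. These differ, so the equilibrium is in mixed strategies.
Let R play 1 with probability p. C is indifferent when −4p − 8(1−p) = −13p + 5(1−p), giving p = 13/22.
Let C play A with probability q. R is indifferent when −4q − 13(1−q) = −8q + 5(1−q), giving q = 9/11.
The value is -4·(9/11) + (-13)·(2/11) = -62/11.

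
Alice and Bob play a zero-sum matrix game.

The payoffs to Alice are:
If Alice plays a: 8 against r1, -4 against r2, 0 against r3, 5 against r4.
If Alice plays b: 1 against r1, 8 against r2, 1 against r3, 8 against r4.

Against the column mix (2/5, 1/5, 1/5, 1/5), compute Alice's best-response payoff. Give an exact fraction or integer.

a: (8)·(2/5) + (-4)·(1/5) + (0)·(1/5) + (5)·(1/5) = 17/5.
b: (1)·(2/5) + (8)·(1/5) + (1)·(1/5) + (8)·(1/5) = 19/5.
The best pure response is b with expected payoff 19/5.

19/5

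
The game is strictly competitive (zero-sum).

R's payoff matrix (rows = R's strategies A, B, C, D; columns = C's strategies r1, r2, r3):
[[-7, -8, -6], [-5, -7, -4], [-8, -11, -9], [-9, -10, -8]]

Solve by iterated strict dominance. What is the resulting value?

-7

Column r3 is strictly dominated by r2 for C (-8<-6, -7<-4, -11<-9, -10<-8); eliminate r3.
Column r1 is strictly dominated by r2 for C (-8<-7, -7<-5, -11<-8, -10<-9); eliminate r1.
Row A is strictly dominated by row B (-7>-8); eliminate A.
Row C is strictly dominated by row B (-7>-11); eliminate C.
Row D is strictly dominated by row B (-7>-10); eliminate D.
Only (B, r2) remains, with payoff -7.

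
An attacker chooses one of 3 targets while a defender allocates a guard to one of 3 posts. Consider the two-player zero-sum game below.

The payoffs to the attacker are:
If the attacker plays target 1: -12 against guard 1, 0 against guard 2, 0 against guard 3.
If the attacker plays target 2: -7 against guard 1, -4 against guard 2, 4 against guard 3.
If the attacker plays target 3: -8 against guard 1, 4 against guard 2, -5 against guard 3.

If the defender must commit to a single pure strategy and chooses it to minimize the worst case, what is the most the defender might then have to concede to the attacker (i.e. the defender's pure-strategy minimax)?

-7

The worst case (largest entry) in each column is guard 1: -7, guard 2: 4, guard 3: 4.
The best (smallest) of these is -7.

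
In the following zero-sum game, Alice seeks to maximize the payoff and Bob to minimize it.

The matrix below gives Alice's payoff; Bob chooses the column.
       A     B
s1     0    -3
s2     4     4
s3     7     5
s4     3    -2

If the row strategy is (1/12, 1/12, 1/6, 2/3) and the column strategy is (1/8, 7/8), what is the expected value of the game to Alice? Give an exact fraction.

Against (1/8, 7/8), each row's expected payoff is s1: -21/8; s2: 4; s3: 21/4; s4: -11/8.
Taking the (1/12, 1/12, 1/6, 2/3)-weighted average: (1/12)·(-21/8) + (1/12)·(4) + (1/6)·(21/4) + (2/3)·(-11/8) = 7/96.

7/96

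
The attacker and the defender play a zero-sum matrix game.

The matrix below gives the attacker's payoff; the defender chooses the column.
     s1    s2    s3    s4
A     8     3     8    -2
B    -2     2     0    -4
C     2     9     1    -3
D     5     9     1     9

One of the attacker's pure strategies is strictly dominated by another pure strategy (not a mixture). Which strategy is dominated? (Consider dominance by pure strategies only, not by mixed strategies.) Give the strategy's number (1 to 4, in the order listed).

2

Compare B with A: 8 > -2, 3 > 2, 8 > 0, -2 > -4.
So A strictly dominates B for the attacker; B is strictly dominated.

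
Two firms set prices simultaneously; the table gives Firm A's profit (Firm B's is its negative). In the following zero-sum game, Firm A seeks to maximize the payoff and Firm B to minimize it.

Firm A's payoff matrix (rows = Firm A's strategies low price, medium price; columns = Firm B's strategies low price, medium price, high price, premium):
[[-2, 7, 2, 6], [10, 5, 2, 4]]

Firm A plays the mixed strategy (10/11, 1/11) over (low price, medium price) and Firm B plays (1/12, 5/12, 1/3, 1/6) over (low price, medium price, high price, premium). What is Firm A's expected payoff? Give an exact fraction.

581/132

Against (1/12, 5/12, 1/3, 1/6), each row's expected payoff is low price: 53/12; medium price: 17/4.
Taking the (10/11, 1/11)-weighted average: (10/11)·(53/12) + (1/11)·(17/4) = 581/132.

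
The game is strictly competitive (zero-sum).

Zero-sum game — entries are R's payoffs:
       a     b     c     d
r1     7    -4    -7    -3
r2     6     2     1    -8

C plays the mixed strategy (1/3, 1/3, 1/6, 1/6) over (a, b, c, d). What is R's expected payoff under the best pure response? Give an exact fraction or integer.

3/2

r1: (7)·(1/3) + (-4)·(1/3) + (-7)·(1/6) + (-3)·(1/6) = -2/3.
r2: (6)·(1/3) + (2)·(1/3) + (1)·(1/6) + (-8)·(1/6) = 3/2.
The best pure response is r2 with expected payoff 3/2.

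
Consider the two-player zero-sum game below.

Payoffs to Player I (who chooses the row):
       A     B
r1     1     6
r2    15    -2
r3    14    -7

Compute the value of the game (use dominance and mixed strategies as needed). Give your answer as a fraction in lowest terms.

46/11

Row r3 is strictly dominated by row r2, so Player I never plays it.
The remaining 2×2 game on (r1, r2) × (A, B) has no saddle point. Let Player I play r1 with probability p; indifference gives p + 15(1−p) = 6p − 2(1−p), so p = 17/22.
Similarly Player II's optimal q on A is 4/11, and the value is 1·(4/11) + (6)·(7/11) = 46/11.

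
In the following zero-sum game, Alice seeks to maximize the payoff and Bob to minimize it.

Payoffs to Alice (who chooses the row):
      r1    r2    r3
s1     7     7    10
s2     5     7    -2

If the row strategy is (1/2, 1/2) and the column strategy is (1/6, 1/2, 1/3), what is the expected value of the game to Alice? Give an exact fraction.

Against (1/6, 1/2, 1/3), each row's expected payoff is s1: 8; s2: 11/3.
Taking the (1/2, 1/2)-weighted average: (1/2)·(8) + (1/2)·(11/3) = 35/6.

35/6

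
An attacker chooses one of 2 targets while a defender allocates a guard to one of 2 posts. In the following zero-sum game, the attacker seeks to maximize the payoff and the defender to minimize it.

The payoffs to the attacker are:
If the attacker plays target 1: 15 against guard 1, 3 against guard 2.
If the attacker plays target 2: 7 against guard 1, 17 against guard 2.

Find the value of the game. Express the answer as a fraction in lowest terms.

117/11

Row minima are 3 and 7, so the attacker's maximin is 7; column maxima are 15 and 17, so the defender's minimax is 15. These differ, so the equilibrium is in mixed strategies.
Let the attacker play target 1 with probability p. The defender is indifferent when 15p + 7(1−p) = 3p + 17(1−p), giving p = 5/11.
Let the defender play guard 1 with probability q. The attacker is indifferent when 15q + 3(1−q) = 7q + 17(1−q), giving q = 7/11.
The value is 15·(7/11) + (3)·(4/11) = 117/11.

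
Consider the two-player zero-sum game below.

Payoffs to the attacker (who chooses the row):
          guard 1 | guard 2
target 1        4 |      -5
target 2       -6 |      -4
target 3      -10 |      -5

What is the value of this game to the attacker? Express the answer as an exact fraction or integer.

-46/11

Row target 3 is strictly dominated by row target 2, so the attacker never plays it.
The remaining 2×2 game on (target 1, target 2) × (guard 1, guard 2) has no saddle point. Let the attacker play target 1 with probability p; indifference gives 4p − 6(1−p) = −5p − 4(1−p), so p = 2/11.
Similarly the defender's optimal q on guard 1 is 1/11, and the value is 4·(1/11) + (-5)·(10/11) = -46/11.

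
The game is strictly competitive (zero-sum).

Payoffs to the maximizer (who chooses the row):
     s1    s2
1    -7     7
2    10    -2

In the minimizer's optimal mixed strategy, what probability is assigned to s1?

Row minima are -7 and -2, so the maximizer's maximin is -2; column maxima are 10 and 7, so the minimizer's minimax is 7. These differ, so the equilibrium is in mixed strategies.
Let the minimizer play s1 with probability q. The maximizer is indifferent when −7q + 7(1−q) = 10q − 2(1−q), giving q = 9/26.

9/26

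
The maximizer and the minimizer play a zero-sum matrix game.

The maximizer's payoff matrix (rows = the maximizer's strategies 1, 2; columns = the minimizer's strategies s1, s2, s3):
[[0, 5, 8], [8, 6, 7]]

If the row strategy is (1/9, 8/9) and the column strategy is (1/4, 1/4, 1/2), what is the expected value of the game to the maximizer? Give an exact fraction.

Against (1/4, 1/4, 1/2), each row's expected payoff is 1: 21/4; 2: 7.
Taking the (1/9, 8/9)-weighted average: (1/9)·(21/4) + (8/9)·(7) = 245/36.

245/36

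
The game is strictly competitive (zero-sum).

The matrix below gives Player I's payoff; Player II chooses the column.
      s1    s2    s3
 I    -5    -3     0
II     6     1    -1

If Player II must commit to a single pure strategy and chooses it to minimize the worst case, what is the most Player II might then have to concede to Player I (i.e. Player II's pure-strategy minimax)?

The worst case (largest entry) in each column is s1: 6, s2: 1, s3: 0.
The best (smallest) of these is 0.

0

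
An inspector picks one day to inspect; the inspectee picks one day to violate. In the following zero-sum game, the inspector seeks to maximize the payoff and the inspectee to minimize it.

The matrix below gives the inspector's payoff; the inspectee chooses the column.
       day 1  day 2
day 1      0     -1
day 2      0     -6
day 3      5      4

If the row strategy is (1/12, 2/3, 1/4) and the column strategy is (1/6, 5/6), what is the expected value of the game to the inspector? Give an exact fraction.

-85/36

Against (1/6, 5/6), each row's expected payoff is day 1: -5/6; day 2: -5; day 3: 25/6.
Taking the (1/12, 2/3, 1/4)-weighted average: (1/12)·(-5/6) + (2/3)·(-5) + (1/4)·(25/6) = -85/36.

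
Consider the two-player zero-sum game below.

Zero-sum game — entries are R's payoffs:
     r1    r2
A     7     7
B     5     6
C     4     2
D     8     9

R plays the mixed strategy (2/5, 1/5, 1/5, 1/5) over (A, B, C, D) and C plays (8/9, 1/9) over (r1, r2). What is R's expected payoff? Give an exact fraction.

Against (8/9, 1/9), each row's expected payoff is A: 7; B: 46/9; C: 34/9; D: 73/9.
Taking the (2/5, 1/5, 1/5, 1/5)-weighted average: (2/5)·(7) + (1/5)·(46/9) + (1/5)·(34/9) + (1/5)·(73/9) = 31/5.

31/5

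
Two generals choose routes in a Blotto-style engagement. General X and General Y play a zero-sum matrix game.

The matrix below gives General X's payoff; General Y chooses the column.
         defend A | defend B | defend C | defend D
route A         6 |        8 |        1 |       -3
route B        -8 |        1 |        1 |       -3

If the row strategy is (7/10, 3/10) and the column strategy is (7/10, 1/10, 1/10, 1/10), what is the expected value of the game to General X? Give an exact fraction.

Against (7/10, 1/10, 1/10, 1/10), each row's expected payoff is route A: 24/5; route B: -57/10.
Taking the (7/10, 3/10)-weighted average: (7/10)·(24/5) + (3/10)·(-57/10) = 33/20.

33/20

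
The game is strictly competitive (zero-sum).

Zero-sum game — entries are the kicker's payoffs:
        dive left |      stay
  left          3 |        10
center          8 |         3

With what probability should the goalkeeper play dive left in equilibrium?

Row minima are 3 and 3, so the kicker's maximin is 3; column maxima are 8 and 10, so the goalkeeper's minimax is 8. These differ, so the equilibrium is in mixed strategies.
Let the goalkeeper play dive left with probability q. The kicker is indifferent when 3q + 10(1−q) = 8q + 3(1−q), giving q = 7/12.

7/12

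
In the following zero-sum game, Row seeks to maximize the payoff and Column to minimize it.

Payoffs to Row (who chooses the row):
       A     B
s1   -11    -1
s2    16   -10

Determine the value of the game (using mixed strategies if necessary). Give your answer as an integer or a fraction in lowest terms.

-7/2

Row minima are -11 and -10, so Row's maximin is -10; column maxima are 16 and -1, so Column's minimax is -1. These differ, so the equilibrium is in mixed strategies.
Let Row play s1 with probability p. Column is indifferent when −11p + 16(1−p) = −p − 10(1−p), giving p = 13/18.
Let Column play A with probability q. Row is indifferent when −11q − (1−q) = 16q − 10(1−q), giving q = 1/4.
The value is -11·(1/4) + (-1)·(3/4) = -7/2.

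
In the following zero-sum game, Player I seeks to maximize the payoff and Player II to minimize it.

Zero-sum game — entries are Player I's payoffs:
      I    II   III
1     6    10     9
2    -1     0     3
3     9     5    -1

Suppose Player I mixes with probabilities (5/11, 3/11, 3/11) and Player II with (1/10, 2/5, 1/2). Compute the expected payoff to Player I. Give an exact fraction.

569/110

Against (1/10, 2/5, 1/2), each row's expected payoff is 1: 91/10; 2: 7/5; 3: 12/5.
Taking the (5/11, 3/11, 3/11)-weighted average: (5/11)·(91/10) + (3/11)·(7/5) + (3/11)·(12/5) = 569/110.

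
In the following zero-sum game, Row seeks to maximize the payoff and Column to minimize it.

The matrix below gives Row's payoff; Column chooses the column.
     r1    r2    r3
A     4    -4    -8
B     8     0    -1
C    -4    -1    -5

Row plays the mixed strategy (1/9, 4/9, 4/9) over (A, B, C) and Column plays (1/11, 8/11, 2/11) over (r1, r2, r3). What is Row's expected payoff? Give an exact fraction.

-12/11

Against (1/11, 8/11, 2/11), each row's expected payoff is A: -4; B: 6/11; C: -2.
Taking the (1/9, 4/9, 4/9)-weighted average: (1/9)·(-4) + (4/9)·(6/11) + (4/9)·(-2) = -12/11.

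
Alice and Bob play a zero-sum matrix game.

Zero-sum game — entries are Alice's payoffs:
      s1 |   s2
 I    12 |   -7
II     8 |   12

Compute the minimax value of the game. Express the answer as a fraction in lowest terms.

Row minima are -7 and 8, so Alice's maximin is 8; column maxima are 12 and 12, so Bob's minimax is 12. These differ, so the equilibrium is in mixed strategies.
Let Alice play I with probability p. Bob is indifferent when 12p + 8(1−p) = −7p + 12(1−p), giving p = 4/23.
Let Bob play s1 with probability q. Alice is indifferent when 12q − 7(1−q) = 8q + 12(1−q), giving q = 19/23.
The value is 12·(19/23) + (-7)·(4/23) = 200/23.

200/23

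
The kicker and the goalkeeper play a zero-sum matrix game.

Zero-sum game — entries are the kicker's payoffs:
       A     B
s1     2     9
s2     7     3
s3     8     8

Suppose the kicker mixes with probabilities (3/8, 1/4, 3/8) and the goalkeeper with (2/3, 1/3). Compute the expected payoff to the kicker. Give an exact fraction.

Against (2/3, 1/3), each row's expected payoff is s1: 13/3; s2: 17/3; s3: 8.
Taking the (3/8, 1/4, 3/8)-weighted average: (3/8)·(13/3) + (1/4)·(17/3) + (3/8)·(8) = 145/24.

145/24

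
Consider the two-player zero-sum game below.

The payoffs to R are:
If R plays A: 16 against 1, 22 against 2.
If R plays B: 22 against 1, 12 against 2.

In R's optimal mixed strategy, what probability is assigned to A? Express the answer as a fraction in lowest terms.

5/8

Row minima are 16 and 12, so R's maximin is 16; column maxima are 22 and 22, so C's minimax is 22. These differ, so the equilibrium is in mixed strategies.
Let R play A with probability p. C is indifferent when 16p + 22(1−p) = 22p + 12(1−p), giving p = 5/8.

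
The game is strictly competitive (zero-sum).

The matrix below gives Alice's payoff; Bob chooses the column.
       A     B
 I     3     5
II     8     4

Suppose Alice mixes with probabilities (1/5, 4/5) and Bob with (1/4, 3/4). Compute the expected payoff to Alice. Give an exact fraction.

49/10

Against (1/4, 3/4), each row's expected payoff is I: 9/2; II: 5.
Taking the (1/5, 4/5)-weighted average: (1/5)·(9/2) + (4/5)·(5) = 49/10.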